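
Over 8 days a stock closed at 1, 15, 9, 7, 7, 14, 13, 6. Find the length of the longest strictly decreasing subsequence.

4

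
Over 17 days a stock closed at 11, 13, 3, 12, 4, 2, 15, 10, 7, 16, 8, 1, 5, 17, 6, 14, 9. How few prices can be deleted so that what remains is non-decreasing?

12

Fewest deletions = n − (longest non-decreasing subsequence).
i:      1  2  3  4  5  6  7  8  9 10 11 12 13 14 15 16 17
a[i]:  11 13  3 12  4  2 15 10  7 16  8  1  5 17  6 14  9
dp:     1  2  1  2  2  1  3  3  3  4  4  1  3  5  4  5  5
max dp = 5, so deletions = 17 − 5 = 12.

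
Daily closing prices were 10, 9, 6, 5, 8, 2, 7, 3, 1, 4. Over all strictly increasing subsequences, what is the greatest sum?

Let S[i] be the best sum of a strictly increasing subsequence ending at i:
i:      1  2  3  4  5  6  7  8  9 10
a[i]:  10  9  6  5  8  2  7  3  1  4
S:     10  9  6  5 14  2 13  5  1  9
Maximum is 14 (e.g. 6 + 8).

14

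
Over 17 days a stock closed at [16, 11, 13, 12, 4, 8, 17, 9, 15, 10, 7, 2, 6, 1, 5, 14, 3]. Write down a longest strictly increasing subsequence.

Patience tails give the LIS length; then backtrack through the dp parents:
16 → extends → [16]
11 → replaces 16 → [11]
13 → extends → [11, 13]
12 → replaces 13 → [11, 12]
4 → replaces 11 → [4, 12]
8 → replaces 12 → [4, 8]
17 → extends → [4, 8, 17]
9 → replaces 17 → [4, 8, 9]
15 → extends → [4, 8, 9, 15]
10 → replaces 15 → [4, 8, 9, 10]
7 → replaces 8 → [4, 7, 9, 10]
2 → replaces 4 → [2, 7, 9, 10]
6 → replaces 7 → [2, 6, 9, 10]
1 → replaces 2 → [1, 6, 9, 10]
5 → replaces 6 → [1, 5, 9, 10]
14 → extends → [1, 5, 9, 10, 14]
3 → replaces 5 → [1, 3, 9, 10, 14]
Length 5; one witness is 4, 8, 9, 10, 14.

4, 8, 9, 10, 14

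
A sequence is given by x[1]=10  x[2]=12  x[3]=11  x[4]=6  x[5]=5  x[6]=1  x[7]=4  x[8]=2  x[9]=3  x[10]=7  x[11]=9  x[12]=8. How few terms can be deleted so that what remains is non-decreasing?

7

Fewest deletions = n − (longest non-decreasing subsequence).
Patience tails:
10 → extends → [10]
12 → extends → [10, 12]
11 → replaces 12 → [10, 11]
6 → replaces 10 → [6, 11]
5 → replaces 6 → [5, 11]
1 → replaces 5 → [1, 11]
4 → replaces 11 → [1, 4]
2 → replaces 4 → [1, 2]
3 → extends → [1, 2, 3]
7 → extends → [1, 2, 3, 7]
9 → extends → [1, 2, 3, 7, 9]
8 → replaces 9 → [1, 2, 3, 7, 8]
Longest non-decreasing subsequence has length 5, so deletions = 12 − 5 = 7.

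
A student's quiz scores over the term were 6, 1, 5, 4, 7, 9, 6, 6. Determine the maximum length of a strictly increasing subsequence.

Track the smallest tail for each achievable length (strict):
6 → extends → [6]
1 → replaces 6 → [1]
5 → extends → [1, 5]
4 → replaces 5 → [1, 4]
7 → extends → [1, 4, 7]
9 → extends → [1, 4, 7, 9]
6 → replaces 7 → [1, 4, 6, 9]
6 → already a tail → [1, 4, 6, 9]
Four tails, so the longest strictly increasing subsequence has length 4 (e.g. 1, 5, 7, 9).

4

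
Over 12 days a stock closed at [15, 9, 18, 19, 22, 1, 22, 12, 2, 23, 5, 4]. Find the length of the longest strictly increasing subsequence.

5

Let dp[i] be the length of the longest such subsequence ending at index i:
i:      1  2  3  4  5  6  7  8  9 10 11 12
a[i]:  15  9 18 19 22  1 22 12  2 23  5  4
dp:     1  1  2  3  4  1  4  2  2  5  3  3
Maximum dp value is 5.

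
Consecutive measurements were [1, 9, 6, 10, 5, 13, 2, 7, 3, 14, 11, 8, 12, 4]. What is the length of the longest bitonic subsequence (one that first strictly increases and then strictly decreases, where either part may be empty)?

inc[i] = longest strictly increasing subsequence ending at i; dec[i] = longest strictly decreasing subsequence starting at i:
i:      1  2  3  4  5  6  7  8  9 10 11 12 13 14
a[i]:   1  9  6 10  5 13  2  7  3 14 11  8 12  4
inc:    1  2  2  3  2  4  2  3  3  5  4  4  5  4
dec:    1  4  3  3  2  4  1  2  1  4  3  2  2  1
Best peak at i=10 (value 14): inc=5, dec=4, length 5+4−1 = 8.

8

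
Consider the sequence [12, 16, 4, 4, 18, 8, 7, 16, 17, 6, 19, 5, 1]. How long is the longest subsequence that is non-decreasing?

Track the smallest tail for each achievable length (allowing ties):
12 → extends → [12]
16 → extends → [12, 16]
4 → replaces 12 → [4, 16]
4 → replaces 16 → [4, 4]
18 → extends → [4, 4, 18]
8 → replaces 18 → [4, 4, 8]
7 → replaces 8 → [4, 4, 7]
16 → extends → [4, 4, 7, 16]
17 → extends → [4, 4, 7, 16, 17]
6 → replaces 7 → [4, 4, 6, 16, 17]
19 → extends → [4, 4, 6, 16, 17, 19]
5 → replaces 6 → [4, 4, 5, 16, 17, 19]
1 → replaces 4 → [1, 4, 5, 16, 17, 19]
Six tails, so the longest non-decreasing subsequence has length 6 (e.g. 4, 4, 8, 16, 17, 19).

6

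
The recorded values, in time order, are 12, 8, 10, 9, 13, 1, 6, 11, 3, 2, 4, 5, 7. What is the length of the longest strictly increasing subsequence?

5

Let dp[i] be the length of the longest such subsequence ending at index i:
i:      1  2  3  4  5  6  7  8  9 10 11 12 13
a[i]:  12  8 10  9 13  1  6 11  3  2  4  5  7
dp:     1  1  2  2  3  1  2  3  2  2  3  4  5
Maximum dp value is 5.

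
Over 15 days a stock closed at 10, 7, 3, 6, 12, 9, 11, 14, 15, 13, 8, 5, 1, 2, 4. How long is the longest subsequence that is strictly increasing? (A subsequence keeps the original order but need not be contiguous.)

Let dp[i] be the length of the longest such subsequence ending at index i:
i:      1  2  3  4  5  6  7  8  9 10 11 12 13 14 15
a[i]:  10  7  3  6 12  9 11 14 15 13  8  5  1  2  4
dp:     1  1  1  2  3  3  4  5  6  5  3  2  1  2  3
Maximum dp value is 6.

6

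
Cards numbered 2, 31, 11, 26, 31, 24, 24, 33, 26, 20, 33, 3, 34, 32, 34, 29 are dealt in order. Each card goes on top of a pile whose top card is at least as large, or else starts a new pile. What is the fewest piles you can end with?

6

The minimum number of non-increasing subsequences covering a sequence equals the length of its longest strictly increasing subsequence.
LIS length is 6 (e.g. 2, 11, 26, 31, 33, 34), so 6 piles are needed.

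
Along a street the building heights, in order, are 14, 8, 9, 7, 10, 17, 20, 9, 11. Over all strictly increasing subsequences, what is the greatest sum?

Let S[i] be the best sum of a strictly increasing subsequence ending at i:
i:      1  2  3  4  5  6  7  8  9
a[i]:  14  8  9  7 10 17 20  9 11
S:     14  8 17  7 27 44 64 17 38
Maximum is 64 (e.g. 8 + 9 + 10 + 17 + 20).

64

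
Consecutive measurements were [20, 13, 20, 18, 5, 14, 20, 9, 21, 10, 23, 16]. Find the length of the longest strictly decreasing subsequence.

4

Negate each value so 'decreasing' becomes 'increasing', then run patience tails on the negated sequence:
-20 → extends → [-20]
-13 → extends → [-20, -13]
-20 → already a tail → [-20, -13]
-18 → replaces -13 → [-20, -18]
-5 → extends → [-20, -18, -5]
-14 → replaces -5 → [-20, -18, -14]
-20 → already a tail → [-20, -18, -14]
-9 → extends → [-20, -18, -14, -9]
-21 → replaces -20 → [-21, -18, -14, -9]
-10 → replaces -9 → [-21, -18, -14, -10]
-23 → replaces -21 → [-23, -18, -14, -10]
-16 → replaces -14 → [-23, -18, -16, -10]
Four tails, so the longest strictly decreasing subsequence of the original has length 4.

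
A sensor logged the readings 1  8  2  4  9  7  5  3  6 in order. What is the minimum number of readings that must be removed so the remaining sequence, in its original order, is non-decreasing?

Fewest deletions = n − (longest non-decreasing subsequence).
Patience tails:
1 → extends → [1]
8 → extends → [1, 8]
2 → replaces 8 → [1, 2]
4 → extends → [1, 2, 4]
9 → extends → [1, 2, 4, 9]
7 → replaces 9 → [1, 2, 4, 7]
5 → replaces 7 → [1, 2, 4, 5]
3 → replaces 4 → [1, 2, 3, 5]
6 → extends → [1, 2, 3, 5, 6]
Longest non-decreasing subsequence has length 5, so deletions = 9 − 5 = 4.

4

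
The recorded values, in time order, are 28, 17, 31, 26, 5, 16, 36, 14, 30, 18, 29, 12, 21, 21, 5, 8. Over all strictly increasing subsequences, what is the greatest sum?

95

Let S[i] be the best sum of a strictly increasing subsequence ending at i:
i:      1  2  3  4  5  6  7  8  9 10 11 12 13 14 15 16
a[i]:  28 17 31 26  5 16 36 14 30 18 29 12 21 21  5  8
S:     28 17 59 43  5 21 95 19 73 39 72 17 60 60  5 13
Maximum is 95 (e.g. 28 + 31 + 36).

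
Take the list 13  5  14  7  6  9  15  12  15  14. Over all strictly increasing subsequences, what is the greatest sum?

Let S[i] be the best sum of a strictly increasing subsequence ending at i:
i:      1  2  3  4  5  6  7  8  9 10
a[i]:  13  5 14  7  6  9 15 12 15 14
S:     13  5 27 12 11 21 42 33 48 47
Maximum is 48 (e.g. 5 + 7 + 9 + 12 + 15).

48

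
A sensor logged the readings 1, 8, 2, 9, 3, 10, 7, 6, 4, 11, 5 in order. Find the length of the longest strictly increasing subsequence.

5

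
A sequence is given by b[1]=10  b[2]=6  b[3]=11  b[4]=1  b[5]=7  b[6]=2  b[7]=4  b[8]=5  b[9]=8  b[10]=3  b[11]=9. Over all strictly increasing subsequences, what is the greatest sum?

30

Let S[i] be the best sum of a strictly increasing subsequence ending at i:
i:      1  2  3  4  5  6  7  8  9 10 11
b[i]:  10  6 11  1  7  2  4  5  8  3  9
S:     10  6 21  1 13  3  7 12 21  6 30
Maximum is 30 (e.g. 6 + 7 + 8 + 9).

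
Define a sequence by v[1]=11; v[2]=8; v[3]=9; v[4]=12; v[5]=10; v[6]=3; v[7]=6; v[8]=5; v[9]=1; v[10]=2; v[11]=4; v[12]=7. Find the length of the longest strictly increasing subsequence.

Track the smallest tail for each achievable length (strict):
11 → extends → [11]
8 → replaces 11 → [8]
9 → extends → [8, 9]
12 → extends → [8, 9, 12]
10 → replaces 12 → [8, 9, 10]
3 → replaces 8 → [3, 9, 10]
6 → replaces 9 → [3, 6, 10]
5 → replaces 6 → [3, 5, 10]
1 → replaces 3 → [1, 5, 10]
2 → replaces 5 → [1, 2, 10]
4 → replaces 10 → [1, 2, 4]
7 → extends → [1, 2, 4, 7]
Four tails, so the longest strictly increasing subsequence has length 4 (e.g. 1, 2, 4, 7).

4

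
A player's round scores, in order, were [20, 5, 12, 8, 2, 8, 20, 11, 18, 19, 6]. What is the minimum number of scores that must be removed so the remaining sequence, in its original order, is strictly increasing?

Fewest deletions = n − (longest strictly increasing subsequence).
Patience tails:
20 → extends → [20]
5 → replaces 20 → [5]
12 → extends → [5, 12]
8 → replaces 12 → [5, 8]
2 → replaces 5 → [2, 8]
8 → already a tail → [2, 8]
20 → extends → [2, 8, 20]
11 → replaces 20 → [2, 8, 11]
18 → extends → [2, 8, 11, 18]
19 → extends → [2, 8, 11, 18, 19]
6 → replaces 8 → [2, 6, 11, 18, 19]
Longest strictly increasing subsequence has length 5, so deletions = 11 − 5 = 6.

6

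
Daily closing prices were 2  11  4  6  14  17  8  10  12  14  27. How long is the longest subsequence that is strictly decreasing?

Negate each value so 'decreasing' becomes 'increasing', then run patience tails on the negated sequence:
-2 → extends → [-2]
-11 → replaces -2 → [-11]
-4 → extends → [-11, -4]
-6 → replaces -4 → [-11, -6]
-14 → replaces -11 → [-14, -6]
-17 → replaces -14 → [-17, -6]
-8 → replaces -6 → [-17, -8]
-10 → replaces -8 → [-17, -10]
-12 → replaces -10 → [-17, -12]
-14 → replaces -12 → [-17, -14]
-27 → replaces -17 → [-27, -14]
Two tails, so the longest strictly decreasing subsequence of the original has length 2.

2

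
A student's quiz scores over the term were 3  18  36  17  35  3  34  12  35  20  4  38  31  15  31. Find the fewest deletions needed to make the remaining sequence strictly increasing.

Fewest deletions = n − (longest strictly increasing subsequence).
Patience tails:
3 → extends → [3]
18 → extends → [3, 18]
36 → extends → [3, 18, 36]
17 → replaces 18 → [3, 17, 36]
35 → replaces 36 → [3, 17, 35]
3 → already a tail → [3, 17, 35]
34 → replaces 35 → [3, 17, 34]
12 → replaces 17 → [3, 12, 34]
35 → extends → [3, 12, 34, 35]
20 → replaces 34 → [3, 12, 20, 35]
4 → replaces 12 → [3, 4, 20, 35]
38 → extends → [3, 4, 20, 35, 38]
31 → replaces 35 → [3, 4, 20, 31, 38]
15 → replaces 20 → [3, 4, 15, 31, 38]
31 → already a tail → [3, 4, 15, 31, 38]
Longest strictly increasing subsequence has length 5, so deletions = 15 − 5 = 10.

10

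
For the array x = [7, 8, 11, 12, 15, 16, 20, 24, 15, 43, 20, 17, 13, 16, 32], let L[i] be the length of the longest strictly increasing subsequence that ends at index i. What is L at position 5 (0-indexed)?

dp[i] = 1 + max{dp[j] : j<i, x[j]<x[i]} (or 1 if no such j):
i:      0  1  2  3  4  5  6  7  8  9 10 11 12 13 14
x[i]:   7  8 11 12 15 16 20 24 15 43 20 17 13 16 32
dp:     1  2  3  4  5  6  7  8  5  9  7  7  5  6  9
At index 5 the value is 6.

6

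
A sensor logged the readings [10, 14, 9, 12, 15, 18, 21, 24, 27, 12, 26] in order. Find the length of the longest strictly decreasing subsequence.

2

Negate each value so 'decreasing' becomes 'increasing', then run patience tails on the negated sequence:
-10 → extends → [-10]
-14 → replaces -10 → [-14]
-9 → extends → [-14, -9]
-12 → replaces -9 → [-14, -12]
-15 → replaces -14 → [-15, -12]
-18 → replaces -15 → [-18, -12]
-21 → replaces -18 → [-21, -12]
-24 → replaces -21 → [-24, -12]
-27 → replaces -24 → [-27, -12]
-12 → already a tail → [-27, -12]
-26 → replaces -12 → [-27, -26]
Two tails, so the longest strictly decreasing subsequence of the original has length 2.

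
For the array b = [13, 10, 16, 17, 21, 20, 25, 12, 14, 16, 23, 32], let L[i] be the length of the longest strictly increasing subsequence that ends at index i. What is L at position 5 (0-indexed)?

4

dp[i] = 1 + max{dp[j] : j<i, b[j]<b[i]} (or 1 if no such j):
i:      0  1  2  3  4  5  6  7  8  9 10 11
b[i]:  13 10 16 17 21 20 25 12 14 16 23 32
dp:     1  1  2  3  4  4  5  2  3  4  5  6
At index 5 the value is 4.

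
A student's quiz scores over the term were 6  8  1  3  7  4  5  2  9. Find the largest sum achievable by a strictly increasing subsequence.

Let S[i] be the best sum of a strictly increasing subsequence ending at i:
i:      1  2  3  4  5  6  7  8  9
a[i]:   6  8  1  3  7  4  5  2  9
S:      6 14  1  4 13  8 13  3 23
Maximum is 23 (e.g. 6 + 8 + 9).

23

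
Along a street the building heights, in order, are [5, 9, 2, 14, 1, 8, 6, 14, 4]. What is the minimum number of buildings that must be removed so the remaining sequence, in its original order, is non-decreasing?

Fewest deletions = n − (longest non-decreasing subsequence).
Patience tails:
5 → extends → [5]
9 → extends → [5, 9]
2 → replaces 5 → [2, 9]
14 → extends → [2, 9, 14]
1 → replaces 2 → [1, 9, 14]
8 → replaces 9 → [1, 8, 14]
6 → replaces 8 → [1, 6, 14]
14 → extends → [1, 6, 14, 14]
4 → replaces 6 → [1, 4, 14, 14]
Longest non-decreasing subsequence has length 4, so deletions = 9 − 4 = 5.

5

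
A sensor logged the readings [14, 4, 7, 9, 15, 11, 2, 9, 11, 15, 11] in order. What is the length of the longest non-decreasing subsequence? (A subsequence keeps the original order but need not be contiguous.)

6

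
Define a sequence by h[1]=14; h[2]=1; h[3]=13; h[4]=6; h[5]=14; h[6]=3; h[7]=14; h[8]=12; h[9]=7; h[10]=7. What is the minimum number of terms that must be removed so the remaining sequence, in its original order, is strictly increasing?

Fewest deletions = n − (longest strictly increasing subsequence).
i:      1  2  3  4  5  6  7  8  9 10
h[i]:  14  1 13  6 14  3 14 12  7  7
dp:     1  1  2  2  3  2  3  3  3  3
max dp = 3, so deletions = 10 − 3 = 7.

7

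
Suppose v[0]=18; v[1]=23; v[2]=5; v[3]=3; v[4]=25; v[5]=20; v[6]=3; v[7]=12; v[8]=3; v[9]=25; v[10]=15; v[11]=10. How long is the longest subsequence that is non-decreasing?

Let dp[i] be the length of the longest such subsequence ending at index i:
i:      0  1  2  3  4  5  6  7  8  9 10 11
v[i]:  18 23  5  3 25 20  3 12  3 25 15 10
dp:     1  2  1  1  3  2  2  3  3  4  4  4
Maximum dp value is 4.

4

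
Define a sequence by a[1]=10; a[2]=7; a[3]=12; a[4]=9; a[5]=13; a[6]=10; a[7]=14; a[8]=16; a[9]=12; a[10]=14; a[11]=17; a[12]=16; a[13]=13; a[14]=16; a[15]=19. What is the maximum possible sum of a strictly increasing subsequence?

101

Let S[i] be the best sum of a strictly increasing subsequence ending at i:
i:       1   2   3   4   5   6   7   8   9  10  11  12  13  14  15
a[i]:   10   7  12   9  13  10  14  16  12  14  17  16  13  16  19
S:      10   7  22  16  35  26  49  65  38  52  82  68  51  68 101
Maximum is 101 (e.g. 10 + 12 + 13 + 14 + 16 + 17 + 19).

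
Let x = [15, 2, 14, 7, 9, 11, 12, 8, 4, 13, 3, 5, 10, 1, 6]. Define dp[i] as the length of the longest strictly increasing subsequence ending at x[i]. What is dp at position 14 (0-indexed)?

4

dp[i] = 1 + max{dp[j] : j<i, x[j]<x[i]} (or 1 if no such j):
i:      0  1  2  3  4  5  6  7  8  9 10 11 12 13 14
x[i]:  15  2 14  7  9 11 12  8  4 13  3  5 10  1  6
dp:     1  1  2  2  3  4  5  3  2  6  2  3  4  1  4
At index 14 the value is 4.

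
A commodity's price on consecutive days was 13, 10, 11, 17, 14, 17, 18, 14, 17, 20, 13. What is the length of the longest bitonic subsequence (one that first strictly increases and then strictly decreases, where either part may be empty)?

7

inc[i] = longest strictly increasing subsequence ending at i; dec[i] = longest strictly decreasing subsequence starting at i:
i:      1  2  3  4  5  6  7  8  9 10 11
a[i]:  13 10 11 17 14 17 18 14 17 20 13
inc:    1  1  2  3  3  4  5  3  4  6  3
dec:    2  1  1  3  2  3  3  2  2  2  1
Best peak at i=7 (value 18): inc=5, dec=3, length 5+3−1 = 7.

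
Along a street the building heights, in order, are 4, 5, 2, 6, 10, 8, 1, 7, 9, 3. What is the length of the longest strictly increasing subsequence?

5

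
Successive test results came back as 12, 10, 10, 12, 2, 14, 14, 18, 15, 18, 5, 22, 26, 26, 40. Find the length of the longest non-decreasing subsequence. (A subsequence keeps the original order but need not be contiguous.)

Let dp[i] be the length of the longest such subsequence ending at index i:
i:      1  2  3  4  5  6  7  8  9 10 11 12 13 14 15
a[i]:  12 10 10 12  2 14 14 18 15 18  5 22 26 26 40
dp:     1  1  2  3  1  4  5  6  6  7  2  8  9 10 11
Maximum dp value is 11.

11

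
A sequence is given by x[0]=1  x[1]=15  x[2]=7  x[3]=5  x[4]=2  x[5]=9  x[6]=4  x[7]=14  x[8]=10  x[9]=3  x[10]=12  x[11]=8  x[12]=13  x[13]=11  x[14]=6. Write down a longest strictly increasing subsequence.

Patience tails give the LIS length; then backtrack through the dp parents:
1 → extends → [1]
15 → extends → [1, 15]
7 → replaces 15 → [1, 7]
5 → replaces 7 → [1, 5]
2 → replaces 5 → [1, 2]
9 → extends → [1, 2, 9]
4 → replaces 9 → [1, 2, 4]
14 → extends → [1, 2, 4, 14]
10 → replaces 14 → [1, 2, 4, 10]
3 → replaces 4 → [1, 2, 3, 10]
12 → extends → [1, 2, 3, 10, 12]
8 → replaces 10 → [1, 2, 3, 8, 12]
13 → extends → [1, 2, 3, 8, 12, 13]
11 → replaces 12 → [1, 2, 3, 8, 11, 13]
6 → replaces 8 → [1, 2, 3, 6, 11, 13]
Length 6; one witness is 1, 7, 9, 10, 12, 13.

1, 7, 9, 10, 12, 13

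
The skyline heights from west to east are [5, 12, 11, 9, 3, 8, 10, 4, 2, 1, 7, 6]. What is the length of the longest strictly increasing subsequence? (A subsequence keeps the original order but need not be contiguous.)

3

Track the smallest tail for each achievable length (strict):
5 → extends → [5]
12 → extends → [5, 12]
11 → replaces 12 → [5, 11]
9 → replaces 11 → [5, 9]
3 → replaces 5 → [3, 9]
8 → replaces 9 → [3, 8]
10 → extends → [3, 8, 10]
4 → replaces 8 → [3, 4, 10]
2 → replaces 3 → [2, 4, 10]
1 → replaces 2 → [1, 4, 10]
7 → replaces 10 → [1, 4, 7]
6 → replaces 7 → [1, 4, 6]
Three tails, so the longest strictly increasing subsequence has length 3 (e.g. 5, 9, 10).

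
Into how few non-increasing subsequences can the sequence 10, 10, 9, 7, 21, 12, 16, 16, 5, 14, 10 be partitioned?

Place each on the leftmost legal pile:
10 → new pile 1 (tops now [10])
10 → pile 1 (tops now [10])
9 → pile 1 (tops now [9])
7 → pile 1 (tops now [7])
21 → new pile 2 (tops now [7, 21])
12 → pile 2 (tops now [7, 12])
16 → new pile 3 (tops now [7, 12, 16])
16 → pile 3 (tops now [7, 12, 16])
5 → pile 1 (tops now [5, 12, 16])
14 → pile 3 (tops now [5, 12, 14])
10 → pile 2 (tops now [5, 10, 14])
Three piles.

3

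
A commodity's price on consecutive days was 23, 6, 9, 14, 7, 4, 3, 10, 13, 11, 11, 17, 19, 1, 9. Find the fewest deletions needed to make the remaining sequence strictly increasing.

Fewest deletions = n − (longest strictly increasing subsequence).
i:      1  2  3  4  5  6  7  8  9 10 11 12 13 14 15
a[i]:  23  6  9 14  7  4  3 10 13 11 11 17 19  1  9
dp:     1  1  2  3  2  1  1  3  4  4  4  5  6  1  3
max dp = 6, so deletions = 15 − 6 = 9.

9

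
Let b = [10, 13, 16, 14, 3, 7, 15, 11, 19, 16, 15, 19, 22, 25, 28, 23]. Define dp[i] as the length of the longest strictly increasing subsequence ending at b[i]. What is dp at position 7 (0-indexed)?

3

dp[i] = 1 + max{dp[j] : j<i, b[j]<b[i]} (or 1 if no such j):
i:      0  1  2  3  4  5  6  7  8  9 10 11 12 13 14 15
b[i]:  10 13 16 14  3  7 15 11 19 16 15 19 22 25 28 23
dp:     1  2  3  3  1  2  4  3  5  5  4  6  7  8  9  8
At index 7 the value is 3.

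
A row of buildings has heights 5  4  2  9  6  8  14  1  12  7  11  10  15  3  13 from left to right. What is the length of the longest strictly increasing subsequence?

5

Track the smallest tail for each achievable length (strict):
5 → extends → [5]
4 → replaces 5 → [4]
2 → replaces 4 → [2]
9 → extends → [2, 9]
6 → replaces 9 → [2, 6]
8 → extends → [2, 6, 8]
14 → extends → [2, 6, 8, 14]
1 → replaces 2 → [1, 6, 8, 14]
12 → replaces 14 → [1, 6, 8, 12]
7 → replaces 8 → [1, 6, 7, 12]
11 → replaces 12 → [1, 6, 7, 11]
10 → replaces 11 → [1, 6, 7, 10]
15 → extends → [1, 6, 7, 10, 15]
3 → replaces 6 → [1, 3, 7, 10, 15]
13 → replaces 15 → [1, 3, 7, 10, 13]
Five tails, so the longest strictly increasing subsequence has length 5 (e.g. 5, 6, 8, 14, 15).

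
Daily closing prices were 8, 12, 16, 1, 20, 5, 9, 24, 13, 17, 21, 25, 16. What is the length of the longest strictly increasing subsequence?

Track the smallest tail for each achievable length (strict):
8 → extends → [8]
12 → extends → [8, 12]
16 → extends → [8, 12, 16]
1 → replaces 8 → [1, 12, 16]
20 → extends → [1, 12, 16, 20]
5 → replaces 12 → [1, 5, 16, 20]
9 → replaces 16 → [1, 5, 9, 20]
24 → extends → [1, 5, 9, 20, 24]
13 → replaces 20 → [1, 5, 9, 13, 24]
17 → replaces 24 → [1, 5, 9, 13, 17]
21 → extends → [1, 5, 9, 13, 17, 21]
25 → extends → [1, 5, 9, 13, 17, 21, 25]
16 → replaces 17 → [1, 5, 9, 13, 16, 21, 25]
Seven tails, so the longest strictly increasing subsequence has length 7 (e.g. 1, 5, 9, 13, 17, 21, 25).

7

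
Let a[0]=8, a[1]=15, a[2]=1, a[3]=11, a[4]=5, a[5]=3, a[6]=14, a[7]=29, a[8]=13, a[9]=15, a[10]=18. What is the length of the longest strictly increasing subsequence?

Track the smallest tail for each achievable length (strict):
8 → extends → [8]
15 → extends → [8, 15]
1 → replaces 8 → [1, 15]
11 → replaces 15 → [1, 11]
5 → replaces 11 → [1, 5]
3 → replaces 5 → [1, 3]
14 → extends → [1, 3, 14]
29 → extends → [1, 3, 14, 29]
13 → replaces 14 → [1, 3, 13, 29]
15 → replaces 29 → [1, 3, 13, 15]
18 → extends → [1, 3, 13, 15, 18]
Five tails, so the longest strictly increasing subsequence has length 5 (e.g. 8, 11, 14, 15, 18).

5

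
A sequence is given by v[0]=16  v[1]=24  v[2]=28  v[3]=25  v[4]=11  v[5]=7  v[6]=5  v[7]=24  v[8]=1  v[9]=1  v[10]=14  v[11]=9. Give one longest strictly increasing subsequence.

16, 24, 28

Patience tails give the LIS length; then backtrack through the dp parents:
16 → extends → [16]
24 → extends → [16, 24]
28 → extends → [16, 24, 28]
25 → replaces 28 → [16, 24, 25]
11 → replaces 16 → [11, 24, 25]
7 → replaces 11 → [7, 24, 25]
5 → replaces 7 → [5, 24, 25]
24 → already a tail → [5, 24, 25]
1 → replaces 5 → [1, 24, 25]
1 → already a tail → [1, 24, 25]
14 → replaces 24 → [1, 14, 25]
9 → replaces 14 → [1, 9, 25]
Length 3; one witness is 16, 24, 28.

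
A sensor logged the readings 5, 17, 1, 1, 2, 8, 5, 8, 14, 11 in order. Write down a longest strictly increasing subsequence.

Patience tails give the LIS length; then backtrack through the dp parents:
5 → extends → [5]
17 → extends → [5, 17]
1 → replaces 5 → [1, 17]
1 → already a tail → [1, 17]
2 → replaces 17 → [1, 2]
8 → extends → [1, 2, 8]
5 → replaces 8 → [1, 2, 5]
8 → extends → [1, 2, 5, 8]
14 → extends → [1, 2, 5, 8, 14]
11 → replaces 14 → [1, 2, 5, 8, 11]
Length 5; one witness is 1, 2, 5, 8, 14.

1, 2, 5, 8, 14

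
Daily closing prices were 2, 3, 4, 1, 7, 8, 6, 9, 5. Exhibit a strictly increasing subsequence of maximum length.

Patience tails give the LIS length; then backtrack through the dp parents:
2 → extends → [2]
3 → extends → [2, 3]
4 → extends → [2, 3, 4]
1 → replaces 2 → [1, 3, 4]
7 → extends → [1, 3, 4, 7]
8 → extends → [1, 3, 4, 7, 8]
6 → replaces 7 → [1, 3, 4, 6, 8]
9 → extends → [1, 3, 4, 6, 8, 9]
5 → replaces 6 → [1, 3, 4, 5, 8, 9]
Length 6; one witness is 2, 3, 4, 7, 8, 9.

2, 3, 4, 7, 8, 9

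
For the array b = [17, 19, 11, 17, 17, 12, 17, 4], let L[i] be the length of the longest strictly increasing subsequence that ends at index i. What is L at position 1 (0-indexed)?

2

dp[i] = 1 + max{dp[j] : j<i, b[j]<b[i]} (or 1 if no such j):
i:      0  1  2  3  4  5  6  7
b[i]:  17 19 11 17 17 12 17  4
dp:     1  2  1  2  2  2  3  1
At index 1 the value is 2.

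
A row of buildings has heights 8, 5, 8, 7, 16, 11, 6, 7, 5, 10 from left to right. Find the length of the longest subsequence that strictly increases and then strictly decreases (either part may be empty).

6

inc[i] = longest strictly increasing subsequence ending at i; dec[i] = longest strictly decreasing subsequence starting at i:
i:      1  2  3  4  5  6  7  8  9 10
a[i]:   8  5  8  7 16 11  6  7  5 10
inc:    1  1  2  2  3  3  2  3  1  4
dec:    4  1  4  3  4  3  2  2  1  1
Best peak at i=5 (value 16): inc=3, dec=4, length 3+4−1 = 6.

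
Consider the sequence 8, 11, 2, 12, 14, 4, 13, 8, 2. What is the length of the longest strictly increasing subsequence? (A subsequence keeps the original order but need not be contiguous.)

Track the smallest tail for each achievable length (strict):
8 → extends → [8]
11 → extends → [8, 11]
2 → replaces 8 → [2, 11]
12 → extends → [2, 11, 12]
14 → extends → [2, 11, 12, 14]
4 → replaces 11 → [2, 4, 12, 14]
13 → replaces 14 → [2, 4, 12, 13]
8 → replaces 12 → [2, 4, 8, 13]
2 → already a tail → [2, 4, 8, 13]
Four tails, so the longest strictly increasing subsequence has length 4 (e.g. 8, 11, 12, 14).

4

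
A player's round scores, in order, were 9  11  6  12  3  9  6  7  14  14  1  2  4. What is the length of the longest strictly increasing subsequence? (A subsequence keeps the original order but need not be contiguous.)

4

Track the smallest tail for each achievable length (strict):
9 → extends → [9]
11 → extends → [9, 11]
6 → replaces 9 → [6, 11]
12 → extends → [6, 11, 12]
3 → replaces 6 → [3, 11, 12]
9 → replaces 11 → [3, 9, 12]
6 → replaces 9 → [3, 6, 12]
7 → replaces 12 → [3, 6, 7]
14 → extends → [3, 6, 7, 14]
14 → already a tail → [3, 6, 7, 14]
1 → replaces 3 → [1, 6, 7, 14]
2 → replaces 6 → [1, 2, 7, 14]
4 → replaces 7 → [1, 2, 4, 14]
Four tails, so the longest strictly increasing subsequence has length 4 (e.g. 9, 11, 12, 14).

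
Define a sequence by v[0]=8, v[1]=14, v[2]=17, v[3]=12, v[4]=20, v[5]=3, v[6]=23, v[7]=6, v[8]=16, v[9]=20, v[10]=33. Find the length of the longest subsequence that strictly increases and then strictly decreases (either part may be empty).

inc[i] = longest strictly increasing subsequence ending at i; dec[i] = longest strictly decreasing subsequence starting at i:
i:      0  1  2  3  4  5  6  7  8  9 10
v[i]:   8 14 17 12 20  3 23  6 16 20 33
inc:    1  2  3  2  4  1  5  2  3  4  6
dec:    2  3  3  2  2  1  2  1  1  1  1
Best peak at i=6 (value 23): inc=5, dec=2, length 5+2−1 = 6.

6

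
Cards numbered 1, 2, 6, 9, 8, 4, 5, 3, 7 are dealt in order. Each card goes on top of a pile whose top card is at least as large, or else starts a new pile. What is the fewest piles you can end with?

5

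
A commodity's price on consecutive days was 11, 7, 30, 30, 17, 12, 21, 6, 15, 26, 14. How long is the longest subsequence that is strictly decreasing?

Let dp[i] be the longest strictly decreasing subsequence ending at i:
i:      1  2  3  4  5  6  7  8  9 10 11
a[i]:  11  7 30 30 17 12 21  6 15 26 14
dp:     1  2  1  1  2  3  2  4  3  2  4
Maximum is 4.

4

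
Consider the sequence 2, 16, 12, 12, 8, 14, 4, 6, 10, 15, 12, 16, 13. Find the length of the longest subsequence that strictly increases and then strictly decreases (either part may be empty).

inc[i] = longest strictly increasing subsequence ending at i; dec[i] = longest strictly decreasing subsequence starting at i:
i:      1  2  3  4  5  6  7  8  9 10 11 12 13
a[i]:   2 16 12 12  8 14  4  6 10 15 12 16 13
inc:    1  2  2  2  2  3  2  3  4  5  5  6  6
dec:    1  4  3  3  2  2  1  1  1  2  1  2  1
Best peak at i=12 (value 16): inc=6, dec=2, length 6+2−1 = 7.

7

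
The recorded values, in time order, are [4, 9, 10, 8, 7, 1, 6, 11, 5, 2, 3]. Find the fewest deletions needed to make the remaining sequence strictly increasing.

7

Fewest deletions = n − (longest strictly increasing subsequence).
Patience tails:
4 → extends → [4]
9 → extends → [4, 9]
10 → extends → [4, 9, 10]
8 → replaces 9 → [4, 8, 10]
7 → replaces 8 → [4, 7, 10]
1 → replaces 4 → [1, 7, 10]
6 → replaces 7 → [1, 6, 10]
11 → extends → [1, 6, 10, 11]
5 → replaces 6 → [1, 5, 10, 11]
2 → replaces 5 → [1, 2, 10, 11]
3 → replaces 10 → [1, 2, 3, 11]
Longest strictly increasing subsequence has length 4, so deletions = 11 − 4 = 7.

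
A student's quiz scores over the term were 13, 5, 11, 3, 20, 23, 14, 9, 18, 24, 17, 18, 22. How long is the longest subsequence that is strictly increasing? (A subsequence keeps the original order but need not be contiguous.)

Track the smallest tail for each achievable length (strict):
13 → extends → [13]
5 → replaces 13 → [5]
11 → extends → [5, 11]
3 → replaces 5 → [3, 11]
20 → extends → [3, 11, 20]
23 → extends → [3, 11, 20, 23]
14 → replaces 20 → [3, 11, 14, 23]
9 → replaces 11 → [3, 9, 14, 23]
18 → replaces 23 → [3, 9, 14, 18]
24 → extends → [3, 9, 14, 18, 24]
17 → replaces 18 → [3, 9, 14, 17, 24]
18 → replaces 24 → [3, 9, 14, 17, 18]
22 → extends → [3, 9, 14, 17, 18, 22]
Six tails, so the longest strictly increasing subsequence has length 6 (e.g. 5, 11, 14, 17, 18, 22).

6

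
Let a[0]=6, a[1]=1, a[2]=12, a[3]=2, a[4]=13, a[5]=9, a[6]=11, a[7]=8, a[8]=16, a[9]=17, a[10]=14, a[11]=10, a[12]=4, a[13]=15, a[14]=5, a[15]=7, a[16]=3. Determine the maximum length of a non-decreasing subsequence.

6

Track the smallest tail for each achievable length (allowing ties):
6 → extends → [6]
1 → replaces 6 → [1]
12 → extends → [1, 12]
2 → replaces 12 → [1, 2]
13 → extends → [1, 2, 13]
9 → replaces 13 → [1, 2, 9]
11 → extends → [1, 2, 9, 11]
8 → replaces 9 → [1, 2, 8, 11]
16 → extends → [1, 2, 8, 11, 16]
17 → extends → [1, 2, 8, 11, 16, 17]
14 → replaces 16 → [1, 2, 8, 11, 14, 17]
10 → replaces 11 → [1, 2, 8, 10, 14, 17]
4 → replaces 8 → [1, 2, 4, 10, 14, 17]
15 → replaces 17 → [1, 2, 4, 10, 14, 15]
5 → replaces 10 → [1, 2, 4, 5, 14, 15]
7 → replaces 14 → [1, 2, 4, 5, 7, 15]
3 → replaces 4 → [1, 2, 3, 5, 7, 15]
Six tails, so the longest non-decreasing subsequence has length 6 (e.g. 1, 2, 9, 11, 16, 17).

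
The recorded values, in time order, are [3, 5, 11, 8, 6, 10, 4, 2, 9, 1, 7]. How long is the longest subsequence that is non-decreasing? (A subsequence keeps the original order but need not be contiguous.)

Track the smallest tail for each achievable length (allowing ties):
3 → extends → [3]
5 → extends → [3, 5]
11 → extends → [3, 5, 11]
8 → replaces 11 → [3, 5, 8]
6 → replaces 8 → [3, 5, 6]
10 → extends → [3, 5, 6, 10]
4 → replaces 5 → [3, 4, 6, 10]
2 → replaces 3 → [2, 4, 6, 10]
9 → replaces 10 → [2, 4, 6, 9]
1 → replaces 2 → [1, 4, 6, 9]
7 → replaces 9 → [1, 4, 6, 7]
Four tails, so the longest non-decreasing subsequence has length 4 (e.g. 3, 5, 8, 10).

4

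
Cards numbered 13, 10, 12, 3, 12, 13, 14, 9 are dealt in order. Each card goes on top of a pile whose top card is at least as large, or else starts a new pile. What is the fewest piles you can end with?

The minimum number of non-increasing subsequences covering a sequence equals the length of its longest strictly increasing subsequence.
LIS length is 4 (e.g. 10, 12, 13, 14), so 4 piles are needed.

4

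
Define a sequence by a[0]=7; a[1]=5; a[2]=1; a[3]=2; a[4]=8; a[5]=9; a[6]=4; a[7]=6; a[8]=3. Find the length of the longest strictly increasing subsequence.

4

Let dp[i] be the length of the longest such subsequence ending at index i:
i:     0 1 2 3 4 5 6 7 8
a[i]:  7 5 1 2 8 9 4 6 3
dp:    1 1 1 2 3 4 3 4 3
Maximum dp value is 4.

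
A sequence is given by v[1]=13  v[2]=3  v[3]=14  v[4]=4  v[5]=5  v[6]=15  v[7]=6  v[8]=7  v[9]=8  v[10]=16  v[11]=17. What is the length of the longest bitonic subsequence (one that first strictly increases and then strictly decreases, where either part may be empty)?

inc[i] = longest strictly increasing subsequence ending at i; dec[i] = longest strictly decreasing subsequence starting at i:
i:      1  2  3  4  5  6  7  8  9 10 11
v[i]:  13  3 14  4  5 15  6  7  8 16 17
inc:    1  1  2  2  3  4  4  5  6  7  8
dec:    2  1  2  1  1  2  1  1  1  1  1
Best peak at i=11 (value 17): inc=8, dec=1, length 8+1−1 = 8.

8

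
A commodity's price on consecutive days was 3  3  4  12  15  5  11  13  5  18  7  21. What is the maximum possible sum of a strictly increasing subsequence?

Let S[i] be the best sum of a strictly increasing subsequence ending at i:
i:      1  2  3  4  5  6  7  8  9 10 11 12
a[i]:   3  3  4 12 15  5 11 13  5 18  7 21
S:      3  3  7 19 34 12 23 36 12 54 19 75
Maximum is 75 (e.g. 3 + 4 + 5 + 11 + 13 + 18 + 21).

75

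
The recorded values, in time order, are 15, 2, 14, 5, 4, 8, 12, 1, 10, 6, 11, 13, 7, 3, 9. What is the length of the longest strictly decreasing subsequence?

6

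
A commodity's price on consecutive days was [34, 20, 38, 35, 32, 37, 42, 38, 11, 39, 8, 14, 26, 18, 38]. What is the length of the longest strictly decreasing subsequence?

Negate each value so 'decreasing' becomes 'increasing', then run patience tails on the negated sequence:
-34 → extends → [-34]
-20 → extends → [-34, -20]
-38 → replaces -34 → [-38, -20]
-35 → replaces -20 → [-38, -35]
-32 → extends → [-38, -35, -32]
-37 → replaces -35 → [-38, -37, -32]
-42 → replaces -38 → [-42, -37, -32]
-38 → replaces -37 → [-42, -38, -32]
-11 → extends → [-42, -38, -32, -11]
-39 → replaces -38 → [-42, -39, -32, -11]
-8 → extends → [-42, -39, -32, -11, -8]
-14 → replaces -11 → [-42, -39, -32, -14, -8]
-26 → replaces -14 → [-42, -39, -32, -26, -8]
-18 → replaces -8 → [-42, -39, -32, -26, -18]
-38 → replaces -32 → [-42, -39, -38, -26, -18]
Five tails, so the longest strictly decreasing subsequence of the original has length 5.

5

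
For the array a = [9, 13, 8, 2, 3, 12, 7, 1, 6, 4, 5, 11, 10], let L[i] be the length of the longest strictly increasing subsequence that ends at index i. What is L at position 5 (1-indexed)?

dp[i] = 1 + max{dp[j] : j<i, a[j]<a[i]} (or 1 if no such j):
i:      1  2  3  4  5  6  7  8  9 10 11 12 13
a[i]:   9 13  8  2  3 12  7  1  6  4  5 11 10
dp:     1  2  1  1  2  3  3  1  3  3  4  5  5
At index 5 the value is 2.

2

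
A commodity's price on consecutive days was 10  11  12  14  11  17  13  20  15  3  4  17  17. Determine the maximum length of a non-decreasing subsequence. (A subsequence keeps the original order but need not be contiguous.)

7

Track the smallest tail for each achievable length (allowing ties):
10 → extends → [10]
11 → extends → [10, 11]
12 → extends → [10, 11, 12]
14 → extends → [10, 11, 12, 14]
11 → replaces 12 → [10, 11, 11, 14]
17 → extends → [10, 11, 11, 14, 17]
13 → replaces 14 → [10, 11, 11, 13, 17]
20 → extends → [10, 11, 11, 13, 17, 20]
15 → replaces 17 → [10, 11, 11, 13, 15, 20]
3 → replaces 10 → [3, 11, 11, 13, 15, 20]
4 → replaces 11 → [3, 4, 11, 13, 15, 20]
17 → replaces 20 → [3, 4, 11, 13, 15, 17]
17 → extends → [3, 4, 11, 13, 15, 17, 17]
Seven tails, so the longest non-decreasing subsequence has length 7 (e.g. 10, 11, 12, 14, 17, 17, 17).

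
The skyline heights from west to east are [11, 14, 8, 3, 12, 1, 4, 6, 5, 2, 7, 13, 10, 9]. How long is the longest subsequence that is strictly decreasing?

5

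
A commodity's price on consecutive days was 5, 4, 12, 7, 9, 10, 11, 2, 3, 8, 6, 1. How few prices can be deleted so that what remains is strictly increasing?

7

Fewest deletions = n − (longest strictly increasing subsequence).
Patience tails:
5 → extends → [5]
4 → replaces 5 → [4]
12 → extends → [4, 12]
7 → replaces 12 → [4, 7]
9 → extends → [4, 7, 9]
10 → extends → [4, 7, 9, 10]
11 → extends → [4, 7, 9, 10, 11]
2 → replaces 4 → [2, 7, 9, 10, 11]
3 → replaces 7 → [2, 3, 9, 10, 11]
8 → replaces 9 → [2, 3, 8, 10, 11]
6 → replaces 8 → [2, 3, 6, 10, 11]
1 → replaces 2 → [1, 3, 6, 10, 11]
Longest strictly increasing subsequence has length 5, so deletions = 12 − 5 = 7.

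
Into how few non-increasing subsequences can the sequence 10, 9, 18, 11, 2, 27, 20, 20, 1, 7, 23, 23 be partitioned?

4

Place each on the leftmost legal pile:
10 → new pile 1 (tops now [10])
9 → pile 1 (tops now [9])
18 → new pile 2 (tops now [9, 18])
11 → pile 2 (tops now [9, 11])
2 → pile 1 (tops now [2, 11])
27 → new pile 3 (tops now [2, 11, 27])
20 → pile 3 (tops now [2, 11, 20])
20 → pile 3 (tops now [2, 11, 20])
1 → pile 1 (tops now [1, 11, 20])
7 → pile 2 (tops now [1, 7, 20])
23 → new pile 4 (tops now [1, 7, 20, 23])
23 → pile 4 (tops now [1, 7, 20, 23])
Four piles.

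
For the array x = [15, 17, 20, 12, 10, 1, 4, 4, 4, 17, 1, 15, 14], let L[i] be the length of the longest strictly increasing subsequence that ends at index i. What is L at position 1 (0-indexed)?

2

dp[i] = 1 + max{dp[j] : j<i, x[j]<x[i]} (or 1 if no such j):
i:      0  1  2  3  4  5  6  7  8  9 10 11 12
x[i]:  15 17 20 12 10  1  4  4  4 17  1 15 14
dp:     1  2  3  1  1  1  2  2  2  3  1  3  3
At index 1 the value is 2.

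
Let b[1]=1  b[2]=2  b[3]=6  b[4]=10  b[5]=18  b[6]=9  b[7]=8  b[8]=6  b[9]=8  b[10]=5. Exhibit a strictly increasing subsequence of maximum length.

1, 2, 6, 10, 18

Patience tails give the LIS length; then backtrack through the dp parents:
1 → extends → [1]
2 → extends → [1, 2]
6 → extends → [1, 2, 6]
10 → extends → [1, 2, 6, 10]
18 → extends → [1, 2, 6, 10, 18]
9 → replaces 10 → [1, 2, 6, 9, 18]
8 → replaces 9 → [1, 2, 6, 8, 18]
6 → already a tail → [1, 2, 6, 8, 18]
8 → already a tail → [1, 2, 6, 8, 18]
5 → replaces 6 → [1, 2, 5, 8, 18]
Length 5; one witness is 1, 2, 6, 10, 18.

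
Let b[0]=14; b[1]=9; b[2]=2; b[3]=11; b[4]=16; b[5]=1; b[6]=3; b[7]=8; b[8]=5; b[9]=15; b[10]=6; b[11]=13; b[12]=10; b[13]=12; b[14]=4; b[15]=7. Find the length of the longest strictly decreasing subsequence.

Let dp[i] be the longest strictly decreasing subsequence ending at i:
i:      0  1  2  3  4  5  6  7  8  9 10 11 12 13 14 15
b[i]:  14  9  2 11 16  1  3  8  5 15  6 13 10 12  4  7
dp:     1  2  3  2  1  4  3  3  4  2  4  3  4  4  5  5
Maximum is 5.

5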